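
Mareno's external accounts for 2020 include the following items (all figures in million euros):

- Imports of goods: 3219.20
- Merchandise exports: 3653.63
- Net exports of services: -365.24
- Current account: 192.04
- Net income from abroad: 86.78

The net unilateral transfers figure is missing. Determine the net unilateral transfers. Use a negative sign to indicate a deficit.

Current account = goods balance + services balance + net primary income + net secondary income
Sum of the known components = 155.97
Net unilateral transfers = CA - (known components) = 192.04 - 155.97 = 36.07

36.07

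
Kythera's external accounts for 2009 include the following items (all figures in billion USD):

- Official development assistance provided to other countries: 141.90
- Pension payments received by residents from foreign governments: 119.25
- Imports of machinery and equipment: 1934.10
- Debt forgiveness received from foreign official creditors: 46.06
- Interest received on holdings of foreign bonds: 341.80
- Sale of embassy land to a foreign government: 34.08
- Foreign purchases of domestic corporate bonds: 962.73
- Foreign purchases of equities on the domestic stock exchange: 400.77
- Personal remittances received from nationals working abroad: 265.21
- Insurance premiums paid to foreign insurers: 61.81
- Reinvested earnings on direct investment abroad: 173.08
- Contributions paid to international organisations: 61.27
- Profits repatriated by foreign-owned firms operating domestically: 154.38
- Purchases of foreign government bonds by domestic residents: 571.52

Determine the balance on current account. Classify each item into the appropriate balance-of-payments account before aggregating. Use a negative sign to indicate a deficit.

-1454.12

Goods: -1934.10
Services: -61.81
Primary income: 173.08 + 341.80 - 154.38 = 360.50
Secondary income: 265.21 - 141.90 + 119.25 - 61.27 = 181.29
Current account = (-1934.10) + (-61.81) + 360.50 + 181.29 = -1454.12
(Excluded from the current account — capital account: debt forgiveness received from foreign official creditors 46.06, sale of embassy land to a foreign government 34.08; financial account: foreign purchases of domestic corporate bonds 962.73, foreign purchases of equities on the domestic stock exchange 400.77, purchases of foreign government bonds by domestic residents 571.52.)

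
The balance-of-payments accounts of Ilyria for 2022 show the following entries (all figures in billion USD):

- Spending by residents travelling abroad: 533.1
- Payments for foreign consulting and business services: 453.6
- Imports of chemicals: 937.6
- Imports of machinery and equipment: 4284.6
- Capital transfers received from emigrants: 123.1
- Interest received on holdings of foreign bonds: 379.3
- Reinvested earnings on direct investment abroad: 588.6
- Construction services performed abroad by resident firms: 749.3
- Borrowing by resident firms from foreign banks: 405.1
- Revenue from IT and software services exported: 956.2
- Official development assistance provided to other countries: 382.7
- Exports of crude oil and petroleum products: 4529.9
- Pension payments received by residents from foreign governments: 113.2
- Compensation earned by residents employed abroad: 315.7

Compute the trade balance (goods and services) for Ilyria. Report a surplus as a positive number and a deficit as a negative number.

26.5

Goods: -4284.6 - 937.6 + 4529.9 = -692.3
Services: 749.3 - 453.6 - 533.1 + 956.2 = 718.8
Trade balance = -692.3 + 718.8 = 26.5
(Excluded from the trade balance — capital account: capital transfers received from emigrants 123.1; primary income: interest received on holdings of foreign bonds 379.3, reinvested earnings on direct investment abroad 588.6, compensation earned by residents employed abroad 315.7; financial account: borrowing by resident firms from foreign banks 405.1; secondary income: official development assistance provided to other countries 382.7, pension payments received by residents from foreign governments 113.2.)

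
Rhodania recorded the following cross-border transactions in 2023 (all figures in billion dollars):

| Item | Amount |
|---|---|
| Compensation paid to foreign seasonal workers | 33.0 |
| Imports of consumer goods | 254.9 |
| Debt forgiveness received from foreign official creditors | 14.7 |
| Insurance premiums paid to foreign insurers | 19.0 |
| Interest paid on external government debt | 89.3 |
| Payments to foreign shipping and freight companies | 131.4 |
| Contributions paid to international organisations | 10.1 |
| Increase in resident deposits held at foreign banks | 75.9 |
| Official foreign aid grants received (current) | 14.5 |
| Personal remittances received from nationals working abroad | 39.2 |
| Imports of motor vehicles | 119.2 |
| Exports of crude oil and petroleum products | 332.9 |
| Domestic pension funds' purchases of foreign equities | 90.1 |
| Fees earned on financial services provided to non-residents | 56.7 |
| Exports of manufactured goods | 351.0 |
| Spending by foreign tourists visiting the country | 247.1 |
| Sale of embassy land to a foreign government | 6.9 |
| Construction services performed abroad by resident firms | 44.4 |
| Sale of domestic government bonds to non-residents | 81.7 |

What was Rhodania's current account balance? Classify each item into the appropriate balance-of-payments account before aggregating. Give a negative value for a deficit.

428.9

Goods: 332.9 - 119.2 + 351.0 - 254.9 = 309.8
Services: -19.0 + 56.7 - 131.4 + 247.1 + 44.4 = 197.8
Primary income: -89.3 - 33.0 = -122.3
Secondary income: 14.5 - 10.1 + 39.2 = 43.6
Current account = 309.8 + 197.8 + (-122.3) + 43.6 = 428.9
(Excluded from the current account — capital account: debt forgiveness received from foreign official creditors 14.7, sale of embassy land to a foreign government 6.9; financial account: increase in resident deposits held at foreign banks 75.9, domestic pension funds' purchases of foreign equities 90.1, sale of domestic government bonds to non-residents 81.7.)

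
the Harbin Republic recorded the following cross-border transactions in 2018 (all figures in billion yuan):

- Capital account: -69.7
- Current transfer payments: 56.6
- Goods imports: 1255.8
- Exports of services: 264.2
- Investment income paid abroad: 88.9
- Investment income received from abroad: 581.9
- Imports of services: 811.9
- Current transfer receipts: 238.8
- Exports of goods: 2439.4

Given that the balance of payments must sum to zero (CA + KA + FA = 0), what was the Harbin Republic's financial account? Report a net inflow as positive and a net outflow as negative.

-1241.4

Goods balance = 2439.4 - 1255.8 = 1183.6
Services balance = 264.2 - 811.9 = -547.7
Trade balance (goods + services) = 1183.6 + (-547.7) = 635.9
Net primary income = 581.9 - 88.9 = 493.0
Net secondary income = 238.8 - 56.6 = 182.2
Current account = 635.9 + 493.0 + 182.2 = 1311.1
Financial account = -(1311.1 + (-69.7)) = -1241.4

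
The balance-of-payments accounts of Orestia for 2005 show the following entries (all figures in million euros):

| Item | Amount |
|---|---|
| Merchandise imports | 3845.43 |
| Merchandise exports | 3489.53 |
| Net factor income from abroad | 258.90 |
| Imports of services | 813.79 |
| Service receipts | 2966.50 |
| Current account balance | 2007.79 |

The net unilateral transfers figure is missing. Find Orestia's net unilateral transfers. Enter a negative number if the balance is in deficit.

Current account = goods balance + services balance + net primary income + net secondary income
Sum of the known components = 2055.71
Net unilateral transfers = CA - (known components) = 2007.79 - 2055.71 = -47.92

-47.92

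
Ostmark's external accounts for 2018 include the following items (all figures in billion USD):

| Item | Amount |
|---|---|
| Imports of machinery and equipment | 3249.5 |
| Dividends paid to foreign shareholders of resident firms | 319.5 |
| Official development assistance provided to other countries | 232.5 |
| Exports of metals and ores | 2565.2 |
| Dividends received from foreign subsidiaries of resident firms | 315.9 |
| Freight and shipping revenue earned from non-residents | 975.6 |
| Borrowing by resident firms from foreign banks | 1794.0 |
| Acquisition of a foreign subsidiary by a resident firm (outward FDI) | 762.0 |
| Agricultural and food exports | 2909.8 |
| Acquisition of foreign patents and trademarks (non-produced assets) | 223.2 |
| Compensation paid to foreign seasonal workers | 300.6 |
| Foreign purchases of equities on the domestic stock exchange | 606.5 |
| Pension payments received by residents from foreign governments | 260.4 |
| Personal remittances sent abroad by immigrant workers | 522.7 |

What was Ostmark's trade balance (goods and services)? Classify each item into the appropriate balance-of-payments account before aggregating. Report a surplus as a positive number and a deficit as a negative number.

Goods: -3249.5 + 2909.8 + 2565.2 = 2225.5
Services: 975.6
Trade balance = 2225.5 + 975.6 = 3201.1
(Excluded from the trade balance — primary income: dividends paid to foreign shareholders of resident firms 319.5, dividends received from foreign subsidiaries of resident firms 315.9, compensation paid to foreign seasonal workers 300.6; secondary income: official development assistance provided to other countries 232.5, pension payments received by residents from foreign governments 260.4, personal remittances sent abroad by immigrant workers 522.7; financial account: borrowing by resident firms from foreign banks 1794.0, acquisition of a foreign subsidiary by a resident firm (outward FDI) 762.0, foreign purchases of equities on the domestic stock exchange 606.5; capital account: acquisition of foreign patents and trademarks (non-produced assets) 223.2.)

3201.1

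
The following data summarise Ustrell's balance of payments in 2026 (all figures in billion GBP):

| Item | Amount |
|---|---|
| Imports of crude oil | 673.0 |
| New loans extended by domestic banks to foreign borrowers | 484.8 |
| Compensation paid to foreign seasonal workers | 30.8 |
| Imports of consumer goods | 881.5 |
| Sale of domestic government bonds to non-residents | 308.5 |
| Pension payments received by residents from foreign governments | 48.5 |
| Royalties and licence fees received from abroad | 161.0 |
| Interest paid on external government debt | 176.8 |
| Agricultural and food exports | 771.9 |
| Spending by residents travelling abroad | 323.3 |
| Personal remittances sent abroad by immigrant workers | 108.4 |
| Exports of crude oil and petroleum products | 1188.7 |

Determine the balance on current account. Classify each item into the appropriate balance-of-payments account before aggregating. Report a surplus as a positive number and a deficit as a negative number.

-23.7

Goods: 771.9 - 673.0 + 1188.7 - 881.5 = 406.1
Services: 161.0 - 323.3 = -162.3
Primary income: -30.8 - 176.8 = -207.6
Secondary income: 48.5 - 108.4 = -59.9
Current account = 406.1 + (-162.3) + (-207.6) + (-59.9) = -23.7
(Excluded from the current account — financial account: new loans extended by domestic banks to foreign borrowers 484.8, sale of domestic government bonds to non-residents 308.5.)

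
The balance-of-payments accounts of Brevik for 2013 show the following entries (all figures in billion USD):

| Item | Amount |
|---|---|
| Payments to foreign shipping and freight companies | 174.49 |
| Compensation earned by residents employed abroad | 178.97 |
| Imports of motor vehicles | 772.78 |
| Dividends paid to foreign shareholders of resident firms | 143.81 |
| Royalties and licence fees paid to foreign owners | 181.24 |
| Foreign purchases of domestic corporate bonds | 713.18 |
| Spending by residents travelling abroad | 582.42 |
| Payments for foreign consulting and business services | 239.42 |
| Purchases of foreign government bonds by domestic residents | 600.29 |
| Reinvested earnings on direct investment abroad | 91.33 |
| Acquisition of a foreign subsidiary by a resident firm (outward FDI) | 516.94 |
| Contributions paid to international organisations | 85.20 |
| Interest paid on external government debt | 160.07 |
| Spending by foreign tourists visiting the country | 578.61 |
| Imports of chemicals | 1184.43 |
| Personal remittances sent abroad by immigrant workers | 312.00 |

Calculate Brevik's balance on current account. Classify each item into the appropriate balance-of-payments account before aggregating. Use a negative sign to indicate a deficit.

Goods: -1184.43 - 772.78 = -1957.21
Services: -582.42 - 174.49 - 239.42 - 181.24 + 578.61 = -598.96
Primary income: -143.81 - 160.07 + 178.97 + 91.33 = -33.58
Secondary income: -312.00 - 85.20 = -397.20
Current account = (-1957.21) + (-598.96) + (-33.58) + (-397.20) = -2986.95
(Excluded from the current account — financial account: foreign purchases of domestic corporate bonds 713.18, purchases of foreign government bonds by domestic residents 600.29, acquisition of a foreign subsidiary by a resident firm (outward FDI) 516.94.)

-2986.95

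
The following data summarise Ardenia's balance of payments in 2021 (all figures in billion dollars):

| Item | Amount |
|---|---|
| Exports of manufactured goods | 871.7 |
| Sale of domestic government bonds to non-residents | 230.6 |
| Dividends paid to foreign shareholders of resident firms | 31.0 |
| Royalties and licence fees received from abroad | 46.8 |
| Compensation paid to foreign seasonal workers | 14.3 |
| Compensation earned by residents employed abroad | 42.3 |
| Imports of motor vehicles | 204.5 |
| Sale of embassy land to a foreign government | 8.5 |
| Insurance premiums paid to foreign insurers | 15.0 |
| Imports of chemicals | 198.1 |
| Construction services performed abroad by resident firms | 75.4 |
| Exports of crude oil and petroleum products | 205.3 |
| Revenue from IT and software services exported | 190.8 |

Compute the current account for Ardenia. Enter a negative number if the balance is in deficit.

969.4

Goods: -204.5 + 205.3 - 198.1 + 871.7 = 674.4
Services: 190.8 + 46.8 - 15.0 + 75.4 = 298.0
Primary income: -31.0 - 14.3 + 42.3 = -3.0
Current account = 674.4 + 298.0 + (-3.0) = 969.4
(Excluded from the current account — financial account: sale of domestic government bonds to non-residents 230.6; capital account: sale of embassy land to a foreign government 8.5.)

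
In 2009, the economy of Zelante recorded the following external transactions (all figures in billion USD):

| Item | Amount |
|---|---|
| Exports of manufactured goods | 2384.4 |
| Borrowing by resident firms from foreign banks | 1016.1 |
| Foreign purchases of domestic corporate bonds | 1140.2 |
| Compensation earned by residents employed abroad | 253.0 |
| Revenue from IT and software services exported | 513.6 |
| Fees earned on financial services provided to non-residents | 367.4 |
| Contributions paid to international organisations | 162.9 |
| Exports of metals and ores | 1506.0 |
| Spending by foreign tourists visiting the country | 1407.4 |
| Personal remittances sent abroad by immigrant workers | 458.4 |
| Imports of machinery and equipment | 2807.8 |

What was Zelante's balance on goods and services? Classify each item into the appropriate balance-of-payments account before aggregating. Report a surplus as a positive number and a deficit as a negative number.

3371.0

Goods: 1506.0 - 2807.8 + 2384.4 = 1082.6
Services: 1407.4 + 367.4 + 513.6 = 2288.4
Trade balance = 1082.6 + 2288.4 = 3371.0
(Excluded from the trade balance — financial account: borrowing by resident firms from foreign banks 1016.1, foreign purchases of domestic corporate bonds 1140.2; primary income: compensation earned by residents employed abroad 253.0; secondary income: contributions paid to international organisations 162.9, personal remittances sent abroad by immigrant workers 458.4.)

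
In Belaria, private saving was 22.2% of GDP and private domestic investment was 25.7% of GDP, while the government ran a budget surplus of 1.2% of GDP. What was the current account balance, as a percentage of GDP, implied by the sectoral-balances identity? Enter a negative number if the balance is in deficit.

-2.3

By the sectoral-balances identity, CA = (S_private - I) + (T - G).
Private balance = 22.2 - 25.7 = -3.5
Government balance (T - G) = 1.2
CA = -3.5 + 1.2 = -2.3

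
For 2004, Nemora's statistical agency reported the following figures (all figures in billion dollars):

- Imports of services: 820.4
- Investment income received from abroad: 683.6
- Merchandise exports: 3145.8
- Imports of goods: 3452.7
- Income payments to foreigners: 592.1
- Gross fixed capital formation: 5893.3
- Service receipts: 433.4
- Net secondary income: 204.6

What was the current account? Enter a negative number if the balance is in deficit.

Goods balance = 3145.8 - 3452.7 = -306.9
Services balance = 433.4 - 820.4 = -387.0
Trade balance (goods + services) = -306.9 + (-387.0) = -693.9
Net primary income = 683.6 - 592.1 = 91.5
Net secondary income = 204.6
Current account = -693.9 + 91.5 + 204.6 = -397.8

-397.8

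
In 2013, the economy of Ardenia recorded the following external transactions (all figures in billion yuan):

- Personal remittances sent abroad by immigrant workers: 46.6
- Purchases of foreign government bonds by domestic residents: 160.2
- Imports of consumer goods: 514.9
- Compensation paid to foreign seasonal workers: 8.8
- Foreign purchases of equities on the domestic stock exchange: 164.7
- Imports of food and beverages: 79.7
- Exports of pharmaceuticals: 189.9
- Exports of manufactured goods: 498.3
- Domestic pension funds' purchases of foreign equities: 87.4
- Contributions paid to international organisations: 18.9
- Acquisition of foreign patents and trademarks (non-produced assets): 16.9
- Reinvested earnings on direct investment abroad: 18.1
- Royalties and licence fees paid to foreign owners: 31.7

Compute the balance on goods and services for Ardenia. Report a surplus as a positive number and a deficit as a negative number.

61.9

Goods: 498.3 - 514.9 + 189.9 - 79.7 = 93.6
Services: -31.7
Trade balance = 93.6 + (-31.7) = 61.9
(Excluded from the trade balance — secondary income: personal remittances sent abroad by immigrant workers 46.6, contributions paid to international organisations 18.9; financial account: purchases of foreign government bonds by domestic residents 160.2, foreign purchases of equities on the domestic stock exchange 164.7, domestic pension funds' purchases of foreign equities 87.4; primary income: compensation paid to foreign seasonal workers 8.8, reinvested earnings on direct investment abroad 18.1; capital account: acquisition of foreign patents and trademarks (non-produced assets) 16.9.)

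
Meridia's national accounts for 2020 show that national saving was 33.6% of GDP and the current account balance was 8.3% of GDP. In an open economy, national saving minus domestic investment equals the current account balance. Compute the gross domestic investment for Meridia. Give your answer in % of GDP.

S - I = CA (net lending to the rest of the world).
I = S - CA = 33.6 - 8.3 = 25.3

25.3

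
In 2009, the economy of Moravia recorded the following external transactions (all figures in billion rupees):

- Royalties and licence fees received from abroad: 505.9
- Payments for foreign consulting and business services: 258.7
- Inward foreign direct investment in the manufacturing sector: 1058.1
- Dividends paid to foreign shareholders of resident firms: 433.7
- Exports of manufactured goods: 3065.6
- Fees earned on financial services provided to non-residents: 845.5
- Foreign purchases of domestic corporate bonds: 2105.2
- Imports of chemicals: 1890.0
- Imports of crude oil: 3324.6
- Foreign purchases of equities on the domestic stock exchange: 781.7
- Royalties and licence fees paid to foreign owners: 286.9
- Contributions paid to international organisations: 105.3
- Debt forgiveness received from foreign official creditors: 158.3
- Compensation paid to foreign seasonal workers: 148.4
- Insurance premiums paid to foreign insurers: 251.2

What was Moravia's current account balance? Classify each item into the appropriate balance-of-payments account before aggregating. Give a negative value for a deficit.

Goods: -3324.6 + 3065.6 - 1890.0 = -2149.0
Services: 845.5 + 505.9 - 251.2 - 286.9 - 258.7 = 554.6
Primary income: -433.7 - 148.4 = -582.1
Secondary income: -105.3
Current account = (-2149.0) + 554.6 + (-582.1) + (-105.3) = -2281.8
(Excluded from the current account — financial account: inward foreign direct investment in the manufacturing sector 1058.1, foreign purchases of domestic corporate bonds 2105.2, foreign purchases of equities on the domestic stock exchange 781.7; capital account: debt forgiveness received from foreign official creditors 158.3.)

-2281.8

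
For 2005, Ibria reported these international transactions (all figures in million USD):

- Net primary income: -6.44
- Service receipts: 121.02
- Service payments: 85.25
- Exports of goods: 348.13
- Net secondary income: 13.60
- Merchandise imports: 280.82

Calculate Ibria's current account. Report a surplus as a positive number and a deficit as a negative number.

110.24

Goods balance = 348.13 - 280.82 = 67.31
Services balance = 121.02 - 85.25 = 35.77
Trade balance (goods + services) = 67.31 + 35.77 = 103.08
Net primary income = -6.44
Net secondary income = 13.60
Current account = 103.08 + (-6.44) + 13.60 = 110.24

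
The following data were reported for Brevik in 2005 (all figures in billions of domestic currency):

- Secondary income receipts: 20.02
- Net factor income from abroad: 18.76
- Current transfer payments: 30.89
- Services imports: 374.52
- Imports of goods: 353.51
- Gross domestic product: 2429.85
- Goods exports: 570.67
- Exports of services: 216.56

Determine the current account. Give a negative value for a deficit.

67.09

Goods balance = 570.67 - 353.51 = 217.16
Services balance = 216.56 - 374.52 = -157.96
Trade balance (goods + services) = 217.16 + (-157.96) = 59.20
Net primary income = 18.76
Net secondary income = 20.02 - 30.89 = -10.87
Current account = 59.20 + 18.76 + (-10.87) = 67.09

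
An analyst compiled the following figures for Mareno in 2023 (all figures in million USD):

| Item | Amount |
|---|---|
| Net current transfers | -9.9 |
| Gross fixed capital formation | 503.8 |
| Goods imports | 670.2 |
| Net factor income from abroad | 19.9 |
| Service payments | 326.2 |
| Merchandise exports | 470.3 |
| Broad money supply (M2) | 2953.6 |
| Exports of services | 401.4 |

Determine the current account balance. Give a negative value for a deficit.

Goods balance = 470.3 - 670.2 = -199.9
Services balance = 401.4 - 326.2 = 75.2
Trade balance (goods + services) = -199.9 + 75.2 = -124.7
Net primary income = 19.9
Net secondary income = -9.9
Current account = -124.7 + 19.9 + (-9.9) = -114.7

-114.7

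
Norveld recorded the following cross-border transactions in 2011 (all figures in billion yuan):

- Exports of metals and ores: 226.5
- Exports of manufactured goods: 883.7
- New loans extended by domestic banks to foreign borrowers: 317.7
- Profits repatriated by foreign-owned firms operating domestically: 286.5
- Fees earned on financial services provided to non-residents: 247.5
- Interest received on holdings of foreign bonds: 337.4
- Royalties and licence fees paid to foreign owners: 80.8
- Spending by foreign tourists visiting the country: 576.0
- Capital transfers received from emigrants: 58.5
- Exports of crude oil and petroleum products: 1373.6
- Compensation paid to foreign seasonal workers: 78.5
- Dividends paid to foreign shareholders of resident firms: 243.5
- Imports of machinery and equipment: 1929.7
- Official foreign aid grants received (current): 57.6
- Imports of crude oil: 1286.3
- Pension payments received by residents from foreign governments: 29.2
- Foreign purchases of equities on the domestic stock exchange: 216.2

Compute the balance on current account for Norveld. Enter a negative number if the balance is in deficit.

-173.8

Goods: -1929.7 + 226.5 + 1373.6 + 883.7 - 1286.3 = -732.2
Services: -80.8 + 247.5 + 576.0 = 742.7
Primary income: -78.5 - 286.5 - 243.5 + 337.4 = -271.1
Secondary income: 29.2 + 57.6 = 86.8
Current account = (-732.2) + 742.7 + (-271.1) + 86.8 = -173.8
(Excluded from the current account — financial account: new loans extended by domestic banks to foreign borrowers 317.7, foreign purchases of equities on the domestic stock exchange 216.2; capital account: capital transfers received from emigrants 58.5.)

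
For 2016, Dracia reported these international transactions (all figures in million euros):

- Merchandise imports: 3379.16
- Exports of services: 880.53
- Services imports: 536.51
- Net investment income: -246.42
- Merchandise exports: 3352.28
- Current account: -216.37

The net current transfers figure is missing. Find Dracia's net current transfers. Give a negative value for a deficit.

-287.09

Current account = goods balance + services balance + net primary income + net secondary income
Sum of the known components = 70.72
Net current transfers = CA - (known components) = -216.37 - 70.72 = -287.09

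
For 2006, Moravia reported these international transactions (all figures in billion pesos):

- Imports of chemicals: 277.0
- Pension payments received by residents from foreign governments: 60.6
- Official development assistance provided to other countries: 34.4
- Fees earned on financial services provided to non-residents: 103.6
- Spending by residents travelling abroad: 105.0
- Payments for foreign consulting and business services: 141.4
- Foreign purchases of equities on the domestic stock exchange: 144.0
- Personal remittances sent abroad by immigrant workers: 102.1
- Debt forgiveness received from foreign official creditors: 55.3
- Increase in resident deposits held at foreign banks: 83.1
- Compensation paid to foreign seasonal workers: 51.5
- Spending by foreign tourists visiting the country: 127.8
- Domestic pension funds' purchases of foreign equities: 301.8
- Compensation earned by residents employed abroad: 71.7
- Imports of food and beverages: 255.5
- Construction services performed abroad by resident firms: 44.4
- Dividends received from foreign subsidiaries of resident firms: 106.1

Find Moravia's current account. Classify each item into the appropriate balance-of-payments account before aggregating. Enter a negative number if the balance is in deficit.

Goods: -255.5 - 277.0 = -532.5
Services: 44.4 - 141.4 + 127.8 + 103.6 - 105.0 = 29.4
Primary income: -51.5 + 71.7 + 106.1 = 126.3
Secondary income: -34.4 - 102.1 + 60.6 = -75.9
Current account = (-532.5) + 29.4 + 126.3 + (-75.9) = -452.7
(Excluded from the current account — financial account: foreign purchases of equities on the domestic stock exchange 144.0, increase in resident deposits held at foreign banks 83.1, domestic pension funds' purchases of foreign equities 301.8; capital account: debt forgiveness received from foreign official creditors 55.3.)

-452.7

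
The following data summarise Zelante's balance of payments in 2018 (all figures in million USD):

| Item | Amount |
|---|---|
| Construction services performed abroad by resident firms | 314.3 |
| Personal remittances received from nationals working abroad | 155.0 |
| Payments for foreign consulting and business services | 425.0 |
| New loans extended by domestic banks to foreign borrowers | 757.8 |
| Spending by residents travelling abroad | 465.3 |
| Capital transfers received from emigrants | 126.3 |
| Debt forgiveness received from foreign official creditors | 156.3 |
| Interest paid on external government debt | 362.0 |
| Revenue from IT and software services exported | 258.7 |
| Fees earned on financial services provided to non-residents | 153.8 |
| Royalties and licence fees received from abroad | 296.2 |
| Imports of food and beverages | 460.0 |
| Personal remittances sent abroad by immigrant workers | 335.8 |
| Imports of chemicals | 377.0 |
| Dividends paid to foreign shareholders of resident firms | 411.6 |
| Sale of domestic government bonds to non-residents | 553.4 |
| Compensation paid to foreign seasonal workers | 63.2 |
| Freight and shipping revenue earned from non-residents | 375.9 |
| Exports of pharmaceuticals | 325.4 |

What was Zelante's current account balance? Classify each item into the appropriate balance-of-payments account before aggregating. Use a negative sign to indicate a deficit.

Goods: -377.0 + 325.4 - 460.0 = -511.6
Services: 314.3 + 153.8 - 465.3 + 258.7 + 375.9 + 296.2 - 425.0 = 508.6
Primary income: -411.6 - 362.0 - 63.2 = -836.8
Secondary income: 155.0 - 335.8 = -180.8
Current account = (-511.6) + 508.6 + (-836.8) + (-180.8) = -1020.6
(Excluded from the current account — financial account: new loans extended by domestic banks to foreign borrowers 757.8, sale of domestic government bonds to non-residents 553.4; capital account: capital transfers received from emigrants 126.3, debt forgiveness received from foreign official creditors 156.3.)

-1020.6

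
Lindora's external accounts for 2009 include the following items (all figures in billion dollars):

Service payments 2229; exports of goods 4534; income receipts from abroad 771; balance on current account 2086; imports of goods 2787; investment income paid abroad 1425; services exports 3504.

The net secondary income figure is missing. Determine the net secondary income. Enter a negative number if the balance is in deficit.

-282

Current account = goods balance + services balance + net primary income + net secondary income
Sum of the known components = 2368
Net secondary income = CA - (known components) = 2086 - 2368 = -282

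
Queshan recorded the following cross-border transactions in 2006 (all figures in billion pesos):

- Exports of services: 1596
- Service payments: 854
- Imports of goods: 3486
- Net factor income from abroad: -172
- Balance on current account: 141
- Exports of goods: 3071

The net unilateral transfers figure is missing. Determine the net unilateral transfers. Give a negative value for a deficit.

Current account = goods balance + services balance + net primary income + net secondary income
Sum of the known components = 155
Net unilateral transfers = CA - (known components) = 141 - 155 = -14

-14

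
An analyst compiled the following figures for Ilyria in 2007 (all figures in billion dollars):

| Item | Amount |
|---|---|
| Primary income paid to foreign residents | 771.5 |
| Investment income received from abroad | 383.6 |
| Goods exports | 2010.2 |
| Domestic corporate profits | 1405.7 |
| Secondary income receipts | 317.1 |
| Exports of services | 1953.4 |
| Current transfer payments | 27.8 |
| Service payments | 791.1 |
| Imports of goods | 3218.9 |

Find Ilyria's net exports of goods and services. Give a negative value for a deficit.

-46.4

Goods balance = 2010.2 - 3218.9 = -1208.7
Services balance = 1953.4 - 791.1 = 1162.3
Trade balance (goods + services) = -1208.7 + 1162.3 = -46.4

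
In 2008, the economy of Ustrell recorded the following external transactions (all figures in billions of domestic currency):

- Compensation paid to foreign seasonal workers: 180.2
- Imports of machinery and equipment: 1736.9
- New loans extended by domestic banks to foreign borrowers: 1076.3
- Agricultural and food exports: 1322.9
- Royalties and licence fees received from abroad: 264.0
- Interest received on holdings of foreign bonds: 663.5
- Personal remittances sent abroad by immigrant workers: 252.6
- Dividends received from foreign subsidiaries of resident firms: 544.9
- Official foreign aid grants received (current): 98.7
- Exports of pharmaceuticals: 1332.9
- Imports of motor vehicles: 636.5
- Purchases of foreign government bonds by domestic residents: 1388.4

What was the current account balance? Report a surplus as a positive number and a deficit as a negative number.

1420.7

Goods: -636.5 - 1736.9 + 1322.9 + 1332.9 = 282.4
Services: 264.0
Primary income: 663.5 - 180.2 + 544.9 = 1028.2
Secondary income: -252.6 + 98.7 = -153.9
Current account = 282.4 + 264.0 + 1028.2 + (-153.9) = 1420.7
(Excluded from the current account — financial account: new loans extended by domestic banks to foreign borrowers 1076.3, purchases of foreign government bonds by domestic residents 1388.4.)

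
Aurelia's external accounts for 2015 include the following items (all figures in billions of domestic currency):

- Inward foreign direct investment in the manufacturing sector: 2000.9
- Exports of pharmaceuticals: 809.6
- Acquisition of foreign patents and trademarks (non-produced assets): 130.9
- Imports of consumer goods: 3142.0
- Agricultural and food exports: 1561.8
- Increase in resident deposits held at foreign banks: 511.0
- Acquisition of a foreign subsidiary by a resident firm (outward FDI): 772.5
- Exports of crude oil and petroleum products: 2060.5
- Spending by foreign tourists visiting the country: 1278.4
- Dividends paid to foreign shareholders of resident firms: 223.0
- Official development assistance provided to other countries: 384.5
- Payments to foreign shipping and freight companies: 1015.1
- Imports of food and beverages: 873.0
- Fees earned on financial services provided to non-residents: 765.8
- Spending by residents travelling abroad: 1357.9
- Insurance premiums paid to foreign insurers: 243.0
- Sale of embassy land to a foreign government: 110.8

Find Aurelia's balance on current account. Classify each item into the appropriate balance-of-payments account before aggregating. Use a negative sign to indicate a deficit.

-762.4

Goods: 2060.5 + 1561.8 - 873.0 - 3142.0 + 809.6 = 416.9
Services: -1015.1 - 1357.9 - 243.0 + 765.8 + 1278.4 = -571.8
Primary income: -223.0
Secondary income: -384.5
Current account = 416.9 + (-571.8) + (-223.0) + (-384.5) = -762.4
(Excluded from the current account — financial account: inward foreign direct investment in the manufacturing sector 2000.9, increase in resident deposits held at foreign banks 511.0, acquisition of a foreign subsidiary by a resident firm (outward FDI) 772.5; capital account: acquisition of foreign patents and trademarks (non-produced assets) 130.9, sale of embassy land to a foreign government 110.8.)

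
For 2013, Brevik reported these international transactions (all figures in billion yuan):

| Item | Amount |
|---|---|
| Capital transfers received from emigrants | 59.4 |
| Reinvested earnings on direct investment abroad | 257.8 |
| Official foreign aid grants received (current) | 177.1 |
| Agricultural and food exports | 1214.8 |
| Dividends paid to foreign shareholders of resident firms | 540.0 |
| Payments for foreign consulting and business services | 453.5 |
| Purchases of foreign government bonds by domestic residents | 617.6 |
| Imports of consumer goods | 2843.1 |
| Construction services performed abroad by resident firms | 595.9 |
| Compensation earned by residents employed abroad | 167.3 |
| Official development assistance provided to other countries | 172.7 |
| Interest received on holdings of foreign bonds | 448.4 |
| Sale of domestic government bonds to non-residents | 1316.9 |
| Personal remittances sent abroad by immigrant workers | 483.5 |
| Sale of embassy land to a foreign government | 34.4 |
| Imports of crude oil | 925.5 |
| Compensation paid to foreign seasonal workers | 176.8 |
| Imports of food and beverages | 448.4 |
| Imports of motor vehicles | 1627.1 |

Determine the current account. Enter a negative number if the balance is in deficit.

-4809.3

Goods: 1214.8 - 1627.1 - 925.5 - 448.4 - 2843.1 = -4629.3
Services: -453.5 + 595.9 = 142.4
Primary income: 257.8 + 167.3 - 540.0 - 176.8 + 448.4 = 156.7
Secondary income: 177.1 - 172.7 - 483.5 = -479.1
Current account = (-4629.3) + 142.4 + 156.7 + (-479.1) = -4809.3
(Excluded from the current account — capital account: capital transfers received from emigrants 59.4, sale of embassy land to a foreign government 34.4; financial account: purchases of foreign government bonds by domestic residents 617.6, sale of domestic government bonds to non-residents 1316.9.)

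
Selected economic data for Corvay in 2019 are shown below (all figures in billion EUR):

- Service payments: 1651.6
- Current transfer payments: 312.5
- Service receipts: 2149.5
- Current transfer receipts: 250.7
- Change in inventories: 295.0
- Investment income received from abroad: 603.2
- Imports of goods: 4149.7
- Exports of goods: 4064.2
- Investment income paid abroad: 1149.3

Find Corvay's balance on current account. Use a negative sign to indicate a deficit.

Goods balance = 4064.2 - 4149.7 = -85.5
Services balance = 2149.5 - 1651.6 = 497.9
Trade balance (goods + services) = -85.5 + 497.9 = 412.4
Net primary income = 603.2 - 1149.3 = -546.1
Net secondary income = 250.7 - 312.5 = -61.8
Current account = 412.4 + (-546.1) + (-61.8) = -195.5

-195.5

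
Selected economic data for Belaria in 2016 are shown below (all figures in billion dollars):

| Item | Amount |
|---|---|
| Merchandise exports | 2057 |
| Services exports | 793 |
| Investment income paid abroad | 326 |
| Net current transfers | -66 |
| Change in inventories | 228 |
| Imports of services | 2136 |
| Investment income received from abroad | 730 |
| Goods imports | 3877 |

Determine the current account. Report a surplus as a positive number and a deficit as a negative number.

Goods balance = 2057 - 3877 = -1820
Services balance = 793 - 2136 = -1343
Trade balance (goods + services) = -1820 + (-1343) = -3163
Net primary income = 730 - 326 = 404
Net secondary income = -66
Current account = -3163 + 404 + (-66) = -2825

-2825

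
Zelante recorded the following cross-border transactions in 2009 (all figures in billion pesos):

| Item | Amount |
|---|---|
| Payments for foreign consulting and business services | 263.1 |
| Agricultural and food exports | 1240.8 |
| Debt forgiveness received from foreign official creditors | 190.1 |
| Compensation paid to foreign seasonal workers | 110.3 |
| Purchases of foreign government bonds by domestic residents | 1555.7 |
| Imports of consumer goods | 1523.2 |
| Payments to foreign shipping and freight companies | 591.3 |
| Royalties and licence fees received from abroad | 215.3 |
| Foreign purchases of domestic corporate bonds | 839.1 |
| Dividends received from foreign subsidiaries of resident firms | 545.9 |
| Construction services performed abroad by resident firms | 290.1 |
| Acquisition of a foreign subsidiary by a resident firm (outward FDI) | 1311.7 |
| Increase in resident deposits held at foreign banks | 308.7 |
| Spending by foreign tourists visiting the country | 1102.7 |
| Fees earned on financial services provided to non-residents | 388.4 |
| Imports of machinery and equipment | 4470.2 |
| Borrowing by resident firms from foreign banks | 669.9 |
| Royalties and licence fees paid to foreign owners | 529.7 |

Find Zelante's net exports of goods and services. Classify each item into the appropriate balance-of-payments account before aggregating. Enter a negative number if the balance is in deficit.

Goods: 1240.8 - 1523.2 - 4470.2 = -4752.6
Services: 290.1 - 591.3 + 215.3 - 263.1 - 529.7 + 1102.7 + 388.4 = 612.4
Trade balance = -4752.6 + 612.4 = -4140.2
(Excluded from the trade balance — capital account: debt forgiveness received from foreign official creditors 190.1; primary income: compensation paid to foreign seasonal workers 110.3, dividends received from foreign subsidiaries of resident firms 545.9; financial account: purchases of foreign government bonds by domestic residents 1555.7, foreign purchases of domestic corporate bonds 839.1, acquisition of a foreign subsidiary by a resident firm (outward FDI) 1311.7, increase in resident deposits held at foreign banks 308.7, borrowing by resident firms from foreign banks 669.9.)

-4140.2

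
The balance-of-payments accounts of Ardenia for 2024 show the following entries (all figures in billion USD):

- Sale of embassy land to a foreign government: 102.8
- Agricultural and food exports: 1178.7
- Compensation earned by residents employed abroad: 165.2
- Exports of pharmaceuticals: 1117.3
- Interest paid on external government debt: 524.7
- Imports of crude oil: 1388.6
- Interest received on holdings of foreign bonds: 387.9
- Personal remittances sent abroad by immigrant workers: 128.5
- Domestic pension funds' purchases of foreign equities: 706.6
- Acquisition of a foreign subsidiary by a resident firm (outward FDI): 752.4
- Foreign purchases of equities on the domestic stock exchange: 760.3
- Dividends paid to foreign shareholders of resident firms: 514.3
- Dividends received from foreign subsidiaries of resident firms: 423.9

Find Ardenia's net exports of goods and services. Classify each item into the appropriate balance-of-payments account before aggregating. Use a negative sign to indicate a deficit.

Goods: -1388.6 + 1178.7 + 1117.3 = 907.4
Trade balance = 907.4 + 0.0 = 907.4
(Excluded from the trade balance — capital account: sale of embassy land to a foreign government 102.8; primary income: compensation earned by residents employed abroad 165.2, interest paid on external government debt 524.7, interest received on holdings of foreign bonds 387.9, dividends paid to foreign shareholders of resident firms 514.3, dividends received from foreign subsidiaries of resident firms 423.9; secondary income: personal remittances sent abroad by immigrant workers 128.5; financial account: domestic pension funds' purchases of foreign equities 706.6, acquisition of a foreign subsidiary by a resident firm (outward FDI) 752.4, foreign purchases of equities on the domestic stock exchange 760.3.)

907.4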